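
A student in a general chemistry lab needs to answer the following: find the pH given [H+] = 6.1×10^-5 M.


pH = -log10([H+]) = -log10(6.1×10^-5)
= 5 - log10(6.1)
= 5 - 0.79
= 4.21

4.21


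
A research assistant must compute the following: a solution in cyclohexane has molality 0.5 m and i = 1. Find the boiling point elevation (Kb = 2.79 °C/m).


ΔTb = Kb × m × i
= 2.79 × 0.5 × 1
= 1.395 °C

1.395 °C


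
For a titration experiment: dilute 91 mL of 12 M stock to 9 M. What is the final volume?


C1V1 = C2V2
12 × 91 = 9 × V2
V2 = 1092/9 = 121.33 mL

121.33 mL


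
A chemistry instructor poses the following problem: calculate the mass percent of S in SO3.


M(SO3) = 1×32.07 + 3×16.0 = 80.07 g/mol
Mass of S = 1 × 32.07 = 32.07 g/mol
% S = 32.07/80.07 × 100 = 40.05%

40.05%


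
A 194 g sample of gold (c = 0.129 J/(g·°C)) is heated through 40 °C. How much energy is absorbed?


q = mcΔT = 194 × 0.129 × 40
= 1001.04 J

1001.04 J


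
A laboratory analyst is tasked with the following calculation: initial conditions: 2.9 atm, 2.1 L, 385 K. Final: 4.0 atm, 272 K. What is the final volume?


P1V1/T1 = P2V2/T2
V2 = P1V1T2/(T1P2)
= 2.9×2.1×272/(385×4.0)
= 1.076 L

1.076 L


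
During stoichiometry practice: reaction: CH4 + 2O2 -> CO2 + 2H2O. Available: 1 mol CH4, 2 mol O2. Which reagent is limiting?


Mole ratio available / coefficient:
  CH4: 1/1 = 1.000
  O2: 2/2 = 1.000
Smaller ratio is limiting.

neither (stoichiometric); CH4 and O2 are fully consumed


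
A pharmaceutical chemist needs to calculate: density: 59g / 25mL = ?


ρ = mass/volume
= 59/25
= 2.36 g/mL

2.36 g/mL


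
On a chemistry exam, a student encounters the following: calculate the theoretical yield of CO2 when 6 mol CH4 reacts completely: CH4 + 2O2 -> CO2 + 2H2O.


Mole ratio CO2:CH4 = 1:1
n(CO2) = 6 × 1/1 = 6.000 mol
mass = 6.000 × 44.01 = 264.06 g

264.06 g


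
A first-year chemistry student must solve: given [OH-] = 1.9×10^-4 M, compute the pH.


pOH = -log10([OH-]) = -log10(1.9×10^-4)
= 4 - log10(1.9) = 3.72
pH = 14 - pOH = 14 - 3.72 = 10.28

10.28


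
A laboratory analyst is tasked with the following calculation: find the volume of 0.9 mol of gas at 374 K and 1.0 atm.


PV = nRT  (R = 0.08206 L·atm/(mol·K))
V = nRT/P = 0.9×0.08206×374/1.0
= 27.621 L

27.621 L


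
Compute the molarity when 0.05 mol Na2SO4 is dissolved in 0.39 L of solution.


M = n/V = 0.05/0.39 = 0.128 mol/L

0.128 M


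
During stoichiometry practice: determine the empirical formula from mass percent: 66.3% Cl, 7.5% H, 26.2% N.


Assume 100 g sample. Moles of each element:
  Cl: 66.3/35.45 = 1.87 mol
  H: 7.5/1.008 = 7.44 mol
  N: 26.2/14.01 = 1.87 mol
Divide by smallest (1.87):
  Cl: 1.87/1.87 = 1.0
  H: 7.44/1.87 = 3.98
  N: 1.87/1.87 = 1.0
Empirical formula: NH4Cl

NH4Cl


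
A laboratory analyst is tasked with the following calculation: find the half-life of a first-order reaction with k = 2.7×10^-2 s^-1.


t½ = ln2/k = 0.693147/(2.7×10^-2 s^-1)
= 25.67 s

25.67 s


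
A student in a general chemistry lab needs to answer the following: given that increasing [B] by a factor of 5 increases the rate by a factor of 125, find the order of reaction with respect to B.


rate ∝ [B]^n
5^n = 125 → n = 3
Order in B: 3

3


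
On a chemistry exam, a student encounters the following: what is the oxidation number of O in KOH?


O is usually -2
Oxidation number: -2

-2


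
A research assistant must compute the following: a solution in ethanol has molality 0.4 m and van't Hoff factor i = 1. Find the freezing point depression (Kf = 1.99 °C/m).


ΔTf = Kf × m × i
= 1.99 × 0.4 × 1
= 0.796 °C

0.796 °C


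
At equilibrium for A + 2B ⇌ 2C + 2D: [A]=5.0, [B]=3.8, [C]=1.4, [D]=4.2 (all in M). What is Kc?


Kc = [C]^2[D]^2/([A][B]^2)
= (1.4^2 × 4.2^2)/(5.0^1 × 3.8^2)
= 34.5744/72.2
= 0.4789

0.4789


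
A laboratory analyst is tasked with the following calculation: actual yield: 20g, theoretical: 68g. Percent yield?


% yield = actual/theoretical × 100
= 20/68 × 100
= 29.41%

29.41%


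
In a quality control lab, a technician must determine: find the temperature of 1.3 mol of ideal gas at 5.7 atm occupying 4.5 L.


PV = nRT  (R = 0.08206 L·atm/(mol·K))
T = PV/(nR) = 5.7×4.5/(1.3×0.08206)
= 25.65/0.106678
= 240.44 K

240.44 K


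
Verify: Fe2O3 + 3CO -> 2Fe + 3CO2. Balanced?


Equation: Fe2O3 + 3CO -> 2Fe + 3CO2
Check atoms: C: 3=3, Fe: 2=2, O: 6=6
Balanced

Yes, balanced


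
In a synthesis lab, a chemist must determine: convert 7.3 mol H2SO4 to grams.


M(H2SO4) = 98.09 g/mol
mass = n × M = 7.3 × 98.09 = 716.06 g

716.06 g


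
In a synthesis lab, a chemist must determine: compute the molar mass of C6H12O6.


M(C6H12O6) = 6×12.01 + 12×1.008 + 6×16.0
= 72.06 + 12.1 + 96.0
= 180.16 g/mol

180.16 g/mol


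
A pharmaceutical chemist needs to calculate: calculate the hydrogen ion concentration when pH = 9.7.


[H+] = 10^(-pH) = 10^(-9.7)
= 2.0×10^-10 M

2.0×10^-10 M


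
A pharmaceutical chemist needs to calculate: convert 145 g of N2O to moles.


M(N2O) = 44.02 g/mol
n = mass/M = 145/44.02 = 3.294 mol

3.294 mol


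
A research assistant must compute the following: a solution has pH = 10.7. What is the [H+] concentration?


[H+] = 10^(-pH) = 10^(-10.7)
= 2.0×10^-11 M

2.0×10^-11 M


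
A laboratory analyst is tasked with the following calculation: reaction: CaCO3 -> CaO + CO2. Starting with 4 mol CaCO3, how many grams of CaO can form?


Mole ratio CaO:CaCO3 = 1:1
n(CaO) = 4 × 1/1 = 4.000 mol
mass = 4.000 × 56.08 = 224.32 g

224.32 g


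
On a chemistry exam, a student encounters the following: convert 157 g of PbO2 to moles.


M(PbO2) = 239.2 g/mol
n = mass/M = 157/239.2 = 0.6564 mol

0.6564 mol


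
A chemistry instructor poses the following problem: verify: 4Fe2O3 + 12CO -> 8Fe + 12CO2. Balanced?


Equation: 4Fe2O3 + 12CO -> 8Fe + 12CO2
Check atoms: C: 12=12, Fe: 8=8, O: 24=24
Balanced

Yes, balanced


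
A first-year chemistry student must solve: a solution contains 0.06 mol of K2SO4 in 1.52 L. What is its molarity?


M = n/V = 0.06/1.52 = 0.039 mol/L

0.039 M


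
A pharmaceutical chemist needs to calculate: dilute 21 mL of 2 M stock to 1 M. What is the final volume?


C1V1 = C2V2
2 × 21 = 1 × V2
V2 = 42/1 = 42.0 mL

42.0 mL


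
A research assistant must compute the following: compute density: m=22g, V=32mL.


ρ = mass/volume
= 22/32
= 0.688 g/mL

0.688 g/mL


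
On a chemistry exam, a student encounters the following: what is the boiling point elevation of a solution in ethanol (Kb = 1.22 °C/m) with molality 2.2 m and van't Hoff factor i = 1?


ΔTb = Kb × m × i
= 1.22 × 2.2 × 1
= 2.684 °C

2.684 °C


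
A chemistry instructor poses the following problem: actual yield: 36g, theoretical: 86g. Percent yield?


% yield = actual/theoretical × 100
= 36/86 × 100
= 41.86%

41.86%


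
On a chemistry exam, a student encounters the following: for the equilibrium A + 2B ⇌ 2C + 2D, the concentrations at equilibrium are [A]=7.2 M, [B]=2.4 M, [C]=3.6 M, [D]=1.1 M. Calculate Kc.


Kc = [C]^2[D]^2/([A][B]^2)
= (3.6^2 × 1.1^2)/(7.2^1 × 2.4^2)
= 15.6816/41.472
= 0.3781

0.3781


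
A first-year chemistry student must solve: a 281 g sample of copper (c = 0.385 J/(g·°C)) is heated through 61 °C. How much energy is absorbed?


q = mcΔT = 281 × 0.385 × 61
= 6599.29 J

6599.29 J


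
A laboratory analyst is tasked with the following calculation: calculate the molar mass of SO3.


M(SO3) = 1×32.07 + 3×16.0
= 32.07 + 48.0
= 80.07 g/mol

80.07 g/mol


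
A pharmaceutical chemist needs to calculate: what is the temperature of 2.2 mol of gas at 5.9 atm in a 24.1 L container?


PV = nRT  (R = 0.08206 L·atm/(mol·K))
T = PV/(nR) = 5.9×24.1/(2.2×0.08206)
= 142.19/0.180532
= 787.62 K

787.62 K


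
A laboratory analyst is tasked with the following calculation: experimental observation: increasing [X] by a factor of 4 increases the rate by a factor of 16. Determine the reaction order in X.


rate ∝ [X]^n
4^n = 16 → n = 2
Order in X: 2

2


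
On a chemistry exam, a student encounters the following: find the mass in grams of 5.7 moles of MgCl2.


M(MgCl2) = 95.21 g/mol
mass = n × M = 5.7 × 95.21 = 542.70 g

542.70 g


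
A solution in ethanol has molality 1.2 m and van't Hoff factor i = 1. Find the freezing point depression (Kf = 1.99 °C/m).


ΔTf = Kf × m × i
= 1.99 × 1.2 × 1
= 2.388 °C

2.388 °C


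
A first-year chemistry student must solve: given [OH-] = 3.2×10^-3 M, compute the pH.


pOH = -log10([OH-]) = -log10(3.2×10^-3)
= 3 - log10(3.2) = 2.49
pH = 14 - pOH = 14 - 2.49 = 11.51

11.51


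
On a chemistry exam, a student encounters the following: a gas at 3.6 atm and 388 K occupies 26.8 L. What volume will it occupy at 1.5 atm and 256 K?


P1V1/T1 = P2V2/T2
V2 = P1V1T2/(T1P2)
= 3.6×26.8×256/(388×1.5)
= 42.438 L

42.438 L


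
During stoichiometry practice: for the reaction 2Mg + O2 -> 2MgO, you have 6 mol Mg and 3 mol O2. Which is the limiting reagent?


Mole ratio available / coefficient:
  Mg: 6/2 = 3.000
  O2: 3/1 = 3.000
Smaller ratio is limiting.

neither (stoichiometric); Mg and O2 are fully consumed


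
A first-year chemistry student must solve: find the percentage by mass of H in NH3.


M(NH3) = 1×14.01 + 3×1.008 = 17.034 g/mol
Mass of H = 3 × 1.008 = 3.024 g/mol
% H = 3.024/17.034 × 100 = 17.75%

17.75%


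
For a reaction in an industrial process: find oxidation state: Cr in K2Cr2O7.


2(+1) + 2x + 7(-2) = 0, so x = +6
Oxidation number: +6

+6


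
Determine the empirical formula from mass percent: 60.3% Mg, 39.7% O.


Assume 100 g sample. Moles of each element:
  Mg: 60.3/24.31 = 2.48 mol
  O: 39.7/16.0 = 2.481 mol
Divide by smallest (2.48):
  Mg: 2.48/2.48 = 1.0
  O: 2.481/2.48 = 1.0
Empirical formula: MgO

MgO


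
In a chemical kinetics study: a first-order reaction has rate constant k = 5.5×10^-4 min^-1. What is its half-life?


t½ = ln2/k = 0.693147/(5.5×10^-4 min^-1)
= 1260 min

1260 min


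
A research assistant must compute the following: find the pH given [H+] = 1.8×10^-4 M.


pH = -log10([H+]) = -log10(1.8×10^-4)
= 4 - log10(1.8)
= 4 - 0.26
= 3.74

3.74


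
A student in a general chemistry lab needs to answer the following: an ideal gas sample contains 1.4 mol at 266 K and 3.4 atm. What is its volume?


PV = nRT  (R = 0.08206 L·atm/(mol·K))
V = nRT/P = 1.4×0.08206×266/3.4
= 8.988 L

8.988 L


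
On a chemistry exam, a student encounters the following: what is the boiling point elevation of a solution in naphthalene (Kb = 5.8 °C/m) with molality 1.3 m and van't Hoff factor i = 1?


ΔTb = Kb × m × i
= 5.8 × 1.3 × 1
= 7.54 °C

7.54 °C


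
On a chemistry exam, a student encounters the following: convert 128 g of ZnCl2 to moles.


M(ZnCl2) = 136.28 g/mol
n = mass/M = 128/136.28 = 0.9392 mol

0.9392 mol


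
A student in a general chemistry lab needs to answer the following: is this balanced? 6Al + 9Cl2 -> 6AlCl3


Equation: 6Al + 9Cl2 -> 6AlCl3
Check atoms: Al: 6=6, Cl: 18=18
Balanced

Yes, balanced


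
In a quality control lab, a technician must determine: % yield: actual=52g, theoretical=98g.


% yield = actual/theoretical × 100
= 52/98 × 100
= 53.06%

53.06%


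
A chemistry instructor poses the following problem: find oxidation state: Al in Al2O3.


Al is +3
Oxidation number: +3

+3


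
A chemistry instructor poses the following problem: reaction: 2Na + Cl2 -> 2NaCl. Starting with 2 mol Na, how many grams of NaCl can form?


Mole ratio NaCl:Na = 2:2
n(NaCl) = 2 × 2/2 = 2.000 mol
mass = 2.000 × 58.44 = 116.88 g

116.88 g


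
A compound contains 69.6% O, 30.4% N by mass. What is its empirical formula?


Assume 100 g sample. Moles of each element:
  O: 69.6/16.0 = 4.35 mol
  N: 30.4/14.01 = 2.17 mol
Divide by smallest (2.17):
  O: 4.35/2.17 = 2.0
  N: 2.17/2.17 = 1.0
Empirical formula: NO2

NO2


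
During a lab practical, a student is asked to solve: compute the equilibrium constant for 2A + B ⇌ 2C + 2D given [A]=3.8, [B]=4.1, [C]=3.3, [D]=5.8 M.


Kc = [C]^2[D]^2/([A]^2[B])
= (3.3^2 × 5.8^2)/(3.8^2 × 4.1^1)
= 366.3396/59.204
= 6.188

6.188


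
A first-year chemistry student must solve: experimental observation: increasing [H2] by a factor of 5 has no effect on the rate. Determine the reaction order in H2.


rate ∝ [H2]^n
rate ∝ [H2]^0
Order in H2: 0

0


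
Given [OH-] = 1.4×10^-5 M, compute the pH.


pOH = -log10([OH-]) = -log10(1.4×10^-5)
= 5 - log10(1.4) = 4.85
pH = 14 - pOH = 14 - 4.85 = 9.15

9.15


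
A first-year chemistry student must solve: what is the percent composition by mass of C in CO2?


M(CO2) = 1×12.01 + 2×16.0 = 44.01 g/mol
Mass of C = 1 × 12.01 = 12.01 g/mol
% C = 12.01/44.01 × 100 = 27.29%

27.29%


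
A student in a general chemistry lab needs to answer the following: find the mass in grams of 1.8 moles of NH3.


M(NH3) = 17.03 g/mol
mass = n × M = 1.8 × 17.03 = 30.65 g

30.65 g


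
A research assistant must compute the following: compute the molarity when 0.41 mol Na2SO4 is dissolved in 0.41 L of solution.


M = n/V = 0.41/0.41 = 1.000 mol/L

1.000 M


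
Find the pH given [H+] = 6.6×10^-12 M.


pH = -log10([H+]) = -log10(6.6×10^-12)
= 12 - log10(6.6)
= 12 - 0.82
= 11.18

11.18


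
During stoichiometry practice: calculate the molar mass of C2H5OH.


M(C2H5OH) = 2×12.01 + 6×1.008 + 1×16.0
= 24.02 + 6.05 + 16.0
= 46.07 g/mol

46.07 g/mol


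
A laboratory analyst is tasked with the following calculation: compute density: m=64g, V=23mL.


ρ = mass/volume
= 64/23
= 2.783 g/mL

2.783 g/mL


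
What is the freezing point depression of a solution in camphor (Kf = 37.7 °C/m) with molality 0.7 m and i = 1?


ΔTf = Kf × m × i
= 37.7 × 0.7 × 1
= 26.39 °C

26.39 °C


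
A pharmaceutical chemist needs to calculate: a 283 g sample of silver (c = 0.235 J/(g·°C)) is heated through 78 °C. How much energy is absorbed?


q = mcΔT = 283 × 0.235 × 78
= 5187.39 J

5187.39 J


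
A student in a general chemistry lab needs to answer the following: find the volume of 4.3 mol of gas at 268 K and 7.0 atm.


PV = nRT  (R = 0.08206 L·atm/(mol·K))
V = nRT/P = 4.3×0.08206×268/7.0
= 13.509 L

13.509 L


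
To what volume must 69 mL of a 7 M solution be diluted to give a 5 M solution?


C1V1 = C2V2
7 × 69 = 5 × V2
V2 = 483/5 = 96.6 mL

96.6 mL


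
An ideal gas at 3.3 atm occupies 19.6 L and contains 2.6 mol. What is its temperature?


PV = nRT  (R = 0.08206 L·atm/(mol·K))
T = PV/(nR) = 3.3×19.6/(2.6×0.08206)
= 64.68/0.213356
= 303.16 K

303.16 K


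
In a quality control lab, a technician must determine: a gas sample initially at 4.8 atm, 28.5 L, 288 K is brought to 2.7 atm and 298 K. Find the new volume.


P1V1/T1 = P2V2/T2
V2 = P1V1T2/(T1P2)
= 4.8×28.5×298/(288×2.7)
= 52.426 L

52.426 L


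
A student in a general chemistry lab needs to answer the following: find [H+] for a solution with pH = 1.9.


[H+] = 10^(-pH) = 10^(-1.9)
= 1.26×10^-2 M

1.26×10^-2 M


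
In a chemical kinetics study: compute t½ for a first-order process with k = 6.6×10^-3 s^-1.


t½ = ln2/k = 0.693147/(6.6×10^-3 s^-1)
= 105.0 s

105.0 s


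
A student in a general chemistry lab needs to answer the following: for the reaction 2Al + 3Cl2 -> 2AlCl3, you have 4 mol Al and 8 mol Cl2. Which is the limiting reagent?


Mole ratio available / coefficient:
  Al: 4/2 = 2.000
  Cl2: 8/3 = 2.667
Smaller ratio is limiting.

Al


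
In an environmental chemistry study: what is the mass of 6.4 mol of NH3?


M(NH3) = 17.03 g/mol
mass = n × M = 6.4 × 17.03 = 108.99 g

108.99 g


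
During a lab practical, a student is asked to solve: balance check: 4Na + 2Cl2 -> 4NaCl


Equation: 4Na + 2Cl2 -> 4NaCl
Check atoms: Cl: 4=4, Na: 4=4
Balanced

Yes, balanced


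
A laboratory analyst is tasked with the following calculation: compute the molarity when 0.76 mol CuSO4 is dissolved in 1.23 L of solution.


M = n/V = 0.76/1.23 = 0.618 mol/L

0.618 M


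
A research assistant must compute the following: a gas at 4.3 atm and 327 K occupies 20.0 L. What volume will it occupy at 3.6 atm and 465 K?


P1V1/T1 = P2V2/T2
V2 = P1V1T2/(T1P2)
= 4.3×20.0×465/(327×3.6)
= 33.97 L

33.97 L


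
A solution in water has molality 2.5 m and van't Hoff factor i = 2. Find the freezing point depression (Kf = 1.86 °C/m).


ΔTf = Kf × m × i
= 1.86 × 2.5 × 2
= 9.3 °C

9.3 °C


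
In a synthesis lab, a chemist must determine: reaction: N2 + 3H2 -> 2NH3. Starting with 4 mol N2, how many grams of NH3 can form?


Mole ratio NH3:N2 = 2:1
n(NH3) = 4 × 2/1 = 8.000 mol
mass = 8.000 × 17.03 = 136.24 g

136.24 g


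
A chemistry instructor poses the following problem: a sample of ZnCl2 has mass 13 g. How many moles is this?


M(ZnCl2) = 136.28 g/mol
n = mass/M = 13/136.28 = 0.0954 mol

0.0954 mol


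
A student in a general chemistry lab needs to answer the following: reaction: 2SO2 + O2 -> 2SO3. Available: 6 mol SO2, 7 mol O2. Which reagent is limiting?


Mole ratio available / coefficient:
  SO2: 6/2 = 3.000
  O2: 7/1 = 7.000
Smaller ratio is limiting.

SO2


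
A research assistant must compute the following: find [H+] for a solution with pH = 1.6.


[H+] = 10^(-pH) = 10^(-1.6)
= 2.51×10^-2 M

2.51×10^-2 M


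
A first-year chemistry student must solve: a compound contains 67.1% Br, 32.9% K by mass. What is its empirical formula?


Assume 100 g sample. Moles of each element:
  Br: 67.1/79.9 = 0.84 mol
  K: 32.9/39.1 = 0.841 mol
Divide by smallest (0.84):
  Br: 0.84/0.84 = 1.0
  K: 0.841/0.84 = 1.0
Empirical formula: KBr

KBr


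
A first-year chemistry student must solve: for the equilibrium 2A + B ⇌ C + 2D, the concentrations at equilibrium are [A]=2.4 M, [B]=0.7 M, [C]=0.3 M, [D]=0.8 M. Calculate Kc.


Kc = [C][D]^2/([A]^2[B])
= (0.3^1 × 0.8^2)/(2.4^2 × 0.7^1)
= 0.192/4.032
= 0.04762

0.04762


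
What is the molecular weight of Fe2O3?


M(Fe2O3) = 2×55.85 + 3×16.0
= 111.7 + 48.0
= 159.7 g/mol

159.7 g/mol


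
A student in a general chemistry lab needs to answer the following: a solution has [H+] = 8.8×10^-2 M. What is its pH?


pH = -log10([H+]) = -log10(8.8×10^-2)
= 2 - log10(8.8)
= 2 - 0.94
= 1.06

1.06


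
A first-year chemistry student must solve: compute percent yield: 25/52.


% yield = actual/theoretical × 100
= 25/52 × 100
= 48.08%

48.08%


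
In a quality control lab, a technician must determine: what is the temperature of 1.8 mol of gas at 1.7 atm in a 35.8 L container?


PV = nRT  (R = 0.08206 L·atm/(mol·K))
T = PV/(nR) = 1.7×35.8/(1.8×0.08206)
= 60.86/0.147708
= 412.03 K

412.03 K


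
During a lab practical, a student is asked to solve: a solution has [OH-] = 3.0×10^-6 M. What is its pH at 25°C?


pOH = -log10([OH-]) = -log10(3.0×10^-6)
= 6 - log10(3.0) = 5.52
pH = 14 - pOH = 14 - 5.52 = 8.48

8.48


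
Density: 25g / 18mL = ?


ρ = mass/volume
= 25/18
= 1.389 g/mL

1.389 g/mL


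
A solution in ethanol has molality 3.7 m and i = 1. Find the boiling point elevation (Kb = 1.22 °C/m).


ΔTb = Kb × m × i
= 1.22 × 3.7 × 1
= 4.514 °C

4.514 °C


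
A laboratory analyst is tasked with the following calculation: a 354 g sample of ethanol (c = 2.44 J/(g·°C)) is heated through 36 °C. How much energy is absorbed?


q = mcΔT = 354 × 2.44 × 36
= 31095.36 J

31095.36 J


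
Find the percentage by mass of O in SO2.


M(SO2) = 1×32.07 + 2×16.0 = 64.07 g/mol
Mass of O = 2 × 16.0 = 32.00 g/mol
% O = 32.00/64.07 × 100 = 49.95%

49.95%


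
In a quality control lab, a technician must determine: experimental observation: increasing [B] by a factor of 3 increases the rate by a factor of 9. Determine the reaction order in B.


rate ∝ [B]^n
3^n = 9 → n = 2
Order in B: 2

2


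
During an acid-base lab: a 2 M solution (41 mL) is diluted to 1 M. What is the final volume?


C1V1 = C2V2
2 × 41 = 1 × V2
V2 = 82/1 = 82.0 mL

82.0 mL


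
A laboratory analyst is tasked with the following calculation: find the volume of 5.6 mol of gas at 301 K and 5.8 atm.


PV = nRT  (R = 0.08206 L·atm/(mol·K))
V = nRT/P = 5.6×0.08206×301/5.8
= 23.848 L

23.848 L


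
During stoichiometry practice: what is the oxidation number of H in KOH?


H is +1 with nonmetals
Oxidation number: +1

+1


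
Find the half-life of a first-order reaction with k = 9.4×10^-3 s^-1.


t½ = ln2/k = 0.693147/(9.4×10^-3 s^-1)
= 73.74 s

73.74 s


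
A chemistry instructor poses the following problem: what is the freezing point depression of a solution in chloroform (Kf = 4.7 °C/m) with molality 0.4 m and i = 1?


ΔTf = Kf × m × i
= 4.7 × 0.4 × 1
= 1.88 °C

1.88 °C


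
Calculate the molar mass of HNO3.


M(HNO3) = 1×1.008 + 1×14.01 + 3×16.0
= 1.01 + 14.01 + 48.0
= 63.02 g/mol

63.02 g/mol


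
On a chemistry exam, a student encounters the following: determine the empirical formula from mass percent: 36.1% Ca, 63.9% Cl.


Assume 100 g sample. Moles of each element:
  Ca: 36.1/40.08 = 0.901 mol
  Cl: 63.9/35.45 = 1.803 mol
Divide by smallest (0.901):
  Ca: 0.901/0.901 = 1.0
  Cl: 1.803/0.901 = 2.0
Empirical formula: CaCl2

CaCl2


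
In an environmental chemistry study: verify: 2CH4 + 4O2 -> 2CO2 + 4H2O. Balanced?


Equation: 2CH4 + 4O2 -> 2CO2 + 4H2O
Check atoms: C: 2=2, H: 8=8, O: 8=8
Balanced

Yes, balanced


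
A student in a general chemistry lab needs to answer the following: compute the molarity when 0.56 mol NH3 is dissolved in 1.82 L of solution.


M = n/V = 0.56/1.82 = 0.308 mol/L

0.308 M


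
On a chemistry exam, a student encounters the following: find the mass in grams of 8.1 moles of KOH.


M(KOH) = 56.11 g/mol
mass = n × M = 8.1 × 56.11 = 454.49 g

454.49 g


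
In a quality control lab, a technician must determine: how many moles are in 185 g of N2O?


M(N2O) = 44.02 g/mol
n = mass/M = 185/44.02 = 4.2026 mol

4.2026 mol


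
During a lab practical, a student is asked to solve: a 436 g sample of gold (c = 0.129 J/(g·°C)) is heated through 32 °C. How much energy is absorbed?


q = mcΔT = 436 × 0.129 × 32
= 1799.81 J

1799.81 J


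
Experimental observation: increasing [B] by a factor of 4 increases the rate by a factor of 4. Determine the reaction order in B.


rate ∝ [B]^n
4^n = 4 → n = 1
Order in B: 1

1


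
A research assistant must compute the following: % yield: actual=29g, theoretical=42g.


% yield = actual/theoretical × 100
= 29/42 × 100
= 69.05%

69.05%


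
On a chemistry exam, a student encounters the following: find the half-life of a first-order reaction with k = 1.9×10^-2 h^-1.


t½ = ln2/k = 0.693147/(1.9×10^-2 h^-1)
= 36.48 h

36.48 h


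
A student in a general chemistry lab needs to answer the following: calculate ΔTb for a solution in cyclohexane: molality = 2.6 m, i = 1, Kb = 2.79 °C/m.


ΔTb = Kb × m × i
= 2.79 × 2.6 × 1
= 7.254 °C

7.254 °C


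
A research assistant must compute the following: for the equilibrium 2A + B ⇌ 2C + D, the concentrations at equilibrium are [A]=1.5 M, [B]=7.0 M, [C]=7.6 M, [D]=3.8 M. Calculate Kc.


Kc = [C]^2[D]/([A]^2[B])
= (7.6^2 × 3.8^1)/(1.5^2 × 7.0^1)
= 219.488/15.75
= 13.94

13.94


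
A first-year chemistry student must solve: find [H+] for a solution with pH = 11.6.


[H+] = 10^(-pH) = 10^(-11.6)
= 2.51×10^-12 M

2.51×10^-12 M


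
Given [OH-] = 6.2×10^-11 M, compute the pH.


pOH = -log10([OH-]) = -log10(6.2×10^-11)
= 11 - log10(6.2) = 10.21
pH = 14 - pOH = 14 - 10.21 = 3.79

3.79


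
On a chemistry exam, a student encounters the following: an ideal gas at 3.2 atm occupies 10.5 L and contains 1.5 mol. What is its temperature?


PV = nRT  (R = 0.08206 L·atm/(mol·K))
T = PV/(nR) = 3.2×10.5/(1.5×0.08206)
= 33.60/0.123090
= 272.97 K

272.97 K


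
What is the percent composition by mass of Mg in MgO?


M(MgO) = 1×24.31 + 1×16.0 = 40.31 g/mol
Mass of Mg = 1 × 24.31 = 24.31 g/mol
% Mg = 24.31/40.31 × 100 = 60.31%

60.31%


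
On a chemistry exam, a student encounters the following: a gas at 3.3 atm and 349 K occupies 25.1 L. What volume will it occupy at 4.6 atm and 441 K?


P1V1/T1 = P2V2/T2
V2 = P1V1T2/(T1P2)
= 3.3×25.1×441/(349×4.6)
= 22.753 L

22.753 L


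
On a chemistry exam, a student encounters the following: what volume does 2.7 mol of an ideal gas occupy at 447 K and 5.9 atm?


PV = nRT  (R = 0.08206 L·atm/(mol·K))
V = nRT/P = 2.7×0.08206×447/5.9
= 16.786 L

16.786 L


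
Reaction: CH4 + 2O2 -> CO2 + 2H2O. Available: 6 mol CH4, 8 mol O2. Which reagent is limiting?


Mole ratio available / coefficient:
  CH4: 6/1 = 6.000
  O2: 8/2 = 4.000
Smaller ratio is limiting.

O2


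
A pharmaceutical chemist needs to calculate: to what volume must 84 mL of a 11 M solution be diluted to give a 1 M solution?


C1V1 = C2V2
11 × 84 = 1 × V2
V2 = 924/1 = 924.0 mL

924.0 mL


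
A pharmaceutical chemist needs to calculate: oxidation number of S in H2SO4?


2(+1) + x + 4(-2) = 0, so x = +6
Oxidation number: +6

+6


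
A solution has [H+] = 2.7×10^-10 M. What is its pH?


pH = -log10([H+]) = -log10(2.7×10^-10)
= 10 - log10(2.7)
= 10 - 0.43
= 9.57

9.57


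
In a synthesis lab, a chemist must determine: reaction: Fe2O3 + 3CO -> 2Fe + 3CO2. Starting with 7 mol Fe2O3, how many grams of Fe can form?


Mole ratio Fe:Fe2O3 = 2:1
n(Fe) = 7 × 2/1 = 14.000 mol
mass = 14.000 × 55.85 = 781.9 g

781.9 g


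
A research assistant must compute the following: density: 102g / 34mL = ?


ρ = mass/volume
= 102/34
= 3.0 g/mL

3.0 g/mL


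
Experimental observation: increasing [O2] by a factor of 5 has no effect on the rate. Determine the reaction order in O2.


rate ∝ [O2]^n
rate ∝ [O2]^0
Order in O2: 0

0


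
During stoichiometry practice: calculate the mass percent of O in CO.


M(CO) = 1×12.01 + 1×16.0 = 28.01 g/mol
Mass of O = 1 × 16.0 = 16.00 g/mol
% O = 16.00/28.01 × 100 = 57.12%

57.12%


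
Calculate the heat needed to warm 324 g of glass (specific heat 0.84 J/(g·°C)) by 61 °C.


q = mcΔT = 324 × 0.84 × 61
= 16601.76 J

16601.76 J


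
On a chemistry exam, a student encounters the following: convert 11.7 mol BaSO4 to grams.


M(BaSO4) = 233.4 g/mol
mass = n × M = 11.7 × 233.4 = 2730.78 g

2730.78 g


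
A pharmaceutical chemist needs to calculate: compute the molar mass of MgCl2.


M(MgCl2) = 1×24.31 + 2×35.45
= 24.31 + 70.9
= 95.21 g/mol

95.21 g/mol


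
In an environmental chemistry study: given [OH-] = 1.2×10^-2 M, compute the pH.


pOH = -log10([OH-]) = -log10(1.2×10^-2)
= 2 - log10(1.2) = 1.92
pH = 14 - pOH = 14 - 1.92 = 12.08

12.08


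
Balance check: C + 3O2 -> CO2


Equation: C + 3O2 -> CO2
Check atoms: C: 1=1, O: 6≠2
Not balanced

No, not balanced


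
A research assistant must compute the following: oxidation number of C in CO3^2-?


x + 3(-2) = -2, so x = +4
Oxidation number: +4

+4


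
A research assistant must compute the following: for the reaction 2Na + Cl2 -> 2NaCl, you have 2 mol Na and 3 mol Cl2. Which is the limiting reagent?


Mole ratio available / coefficient:
  Na: 2/2 = 1.000
  Cl2: 3/1 = 3.000
Smaller ratio is limiting.

Na


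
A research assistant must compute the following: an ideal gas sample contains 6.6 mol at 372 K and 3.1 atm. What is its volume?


PV = nRT  (R = 0.08206 L·atm/(mol·K))
V = nRT/P = 6.6×0.08206×372/3.1
= 64.992 L

64.992 L


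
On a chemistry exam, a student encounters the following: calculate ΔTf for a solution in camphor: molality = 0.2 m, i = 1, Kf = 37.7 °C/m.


ΔTf = Kf × m × i
= 37.7 × 0.2 × 1
= 7.54 °C

7.54 °C


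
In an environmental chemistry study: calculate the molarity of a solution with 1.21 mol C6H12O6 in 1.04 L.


M = n/V = 1.21/1.04 = 1.163 mol/L

1.163 M


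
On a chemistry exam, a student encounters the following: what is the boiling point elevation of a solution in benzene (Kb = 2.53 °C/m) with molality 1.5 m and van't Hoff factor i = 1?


ΔTb = Kb × m × i
= 2.53 × 1.5 × 1
= 3.795 °C

3.795 °C


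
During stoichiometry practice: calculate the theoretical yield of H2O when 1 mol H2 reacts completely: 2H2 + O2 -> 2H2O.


Mole ratio H2O:H2 = 2:2
n(H2O) = 1 × 2/2 = 1.000 mol
mass = 1.000 × 18.02 = 18.02 g

18.02 g


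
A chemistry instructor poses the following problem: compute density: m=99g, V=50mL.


ρ = mass/volume
= 99/50
= 1.98 g/mL

1.98 g/mL


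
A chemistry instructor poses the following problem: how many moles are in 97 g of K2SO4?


M(K2SO4) = 174.27 g/mol
n = mass/M = 97/174.27 = 0.5566 mol

0.5566 mol


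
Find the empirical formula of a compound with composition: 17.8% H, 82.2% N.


Assume 100 g sample. Moles of each element:
  H: 17.8/1.008 = 17.659 mol
  N: 82.2/14.01 = 5.867 mol
Divide by smallest (5.867):
  H: 17.659/5.867 = 3.01
  N: 5.867/5.867 = 1.0
Empirical formula: NH3

NH3


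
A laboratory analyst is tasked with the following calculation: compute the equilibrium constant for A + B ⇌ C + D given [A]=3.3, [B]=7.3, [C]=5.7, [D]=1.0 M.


Kc = [C][D]/([A][B])
= (5.7^1 × 1.0^1)/(3.3^1 × 7.3^1)
= 5.7/24.09
= 0.2366

0.2366


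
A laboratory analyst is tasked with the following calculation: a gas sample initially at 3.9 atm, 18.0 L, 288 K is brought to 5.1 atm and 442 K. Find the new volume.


P1V1/T1 = P2V2/T2
V2 = P1V1T2/(T1P2)
= 3.9×18.0×442/(288×5.1)
= 21.125 L

21.125 L


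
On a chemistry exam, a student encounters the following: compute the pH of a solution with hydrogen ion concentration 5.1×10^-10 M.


pH = -log10([H+]) = -log10(5.1×10^-10)
= 10 - log10(5.1)
= 10 - 0.71
= 9.29

9.29


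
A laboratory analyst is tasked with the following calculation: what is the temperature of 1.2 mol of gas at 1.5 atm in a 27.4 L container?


PV = nRT  (R = 0.08206 L·atm/(mol·K))
T = PV/(nR) = 1.5×27.4/(1.2×0.08206)
= 41.10/0.098472
= 417.38 K

417.38 K


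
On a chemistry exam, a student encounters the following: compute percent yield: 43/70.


% yield = actual/theoretical × 100
= 43/70 × 100
= 61.43%

61.43%


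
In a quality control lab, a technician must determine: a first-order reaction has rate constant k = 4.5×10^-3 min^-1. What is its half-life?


t½ = ln2/k = 0.693147/(4.5×10^-3 min^-1)
= 154.0 min

154.0 min


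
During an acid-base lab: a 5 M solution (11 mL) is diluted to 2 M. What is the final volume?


C1V1 = C2V2
5 × 11 = 2 × V2
V2 = 55/2 = 27.5 mL

27.5 mL


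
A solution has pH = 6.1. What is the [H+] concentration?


[H+] = 10^(-pH) = 10^(-6.1)
= 7.94×10^-7 M

7.94×10^-7 M


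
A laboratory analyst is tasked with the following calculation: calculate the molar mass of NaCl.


M(NaCl) = 1×22.99 + 1×35.45
= 22.99 + 35.45
= 58.44 g/mol

58.44 g/mol


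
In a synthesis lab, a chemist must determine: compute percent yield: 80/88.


% yield = actual/theoretical × 100
= 80/88 × 100
= 90.91%

90.91%


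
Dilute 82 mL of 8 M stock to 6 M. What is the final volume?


C1V1 = C2V2
8 × 82 = 6 × V2
V2 = 656/6 = 109.33 mL

109.33 mL


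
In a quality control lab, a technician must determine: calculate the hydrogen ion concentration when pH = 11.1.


[H+] = 10^(-pH) = 10^(-11.1)
= 7.94×10^-12 M

7.94×10^-12 M


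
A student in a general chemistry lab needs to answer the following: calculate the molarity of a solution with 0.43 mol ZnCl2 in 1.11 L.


M = n/V = 0.43/1.11 = 0.387 mol/L

0.387 M


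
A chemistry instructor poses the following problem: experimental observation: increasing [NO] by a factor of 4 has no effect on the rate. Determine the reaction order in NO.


rate ∝ [NO]^n
rate ∝ [NO]^0
Order in NO: 0

0


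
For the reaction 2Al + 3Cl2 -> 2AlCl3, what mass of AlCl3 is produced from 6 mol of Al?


Mole ratio AlCl3:Al = 2:2
n(AlCl3) = 6 × 2/2 = 6.000 mol
mass = 6.000 × 133.33 = 799.98 g

799.98 g


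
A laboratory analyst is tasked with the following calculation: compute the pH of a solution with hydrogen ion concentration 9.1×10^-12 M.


pH = -log10([H+]) = -log10(9.1×10^-12)
= 12 - log10(9.1)
= 12 - 0.96
= 11.04

11.04


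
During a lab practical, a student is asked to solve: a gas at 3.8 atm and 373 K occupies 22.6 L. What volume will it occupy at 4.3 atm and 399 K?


P1V1/T1 = P2V2/T2
V2 = P1V1T2/(T1P2)
= 3.8×22.6×399/(373×4.3)
= 21.364 L

21.364 L


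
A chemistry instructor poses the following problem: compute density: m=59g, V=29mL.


ρ = mass/volume
= 59/29
= 2.034 g/mL

2.034 g/mL


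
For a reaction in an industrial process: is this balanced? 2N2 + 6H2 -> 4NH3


Equation: 2N2 + 6H2 -> 4NH3
Check atoms: H: 12=12, N: 4=4
Balanced

Yes, balanced


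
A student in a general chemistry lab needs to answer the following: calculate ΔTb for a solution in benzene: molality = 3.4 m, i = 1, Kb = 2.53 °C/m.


ΔTb = Kb × m × i
= 2.53 × 3.4 × 1
= 8.602 °C

8.602 °C


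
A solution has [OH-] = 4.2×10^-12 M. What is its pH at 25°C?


pOH = -log10([OH-]) = -log10(4.2×10^-12)
= 12 - log10(4.2) = 11.38
pH = 14 - pOH = 14 - 11.38 = 2.62

2.62


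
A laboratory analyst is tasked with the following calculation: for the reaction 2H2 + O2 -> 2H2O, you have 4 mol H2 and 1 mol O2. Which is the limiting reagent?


Mole ratio available / coefficient:
  H2: 4/2 = 2.000
  O2: 1/1 = 1.000
Smaller ratio is limiting.

O2


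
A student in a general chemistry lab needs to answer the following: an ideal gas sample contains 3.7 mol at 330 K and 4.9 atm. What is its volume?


PV = nRT  (R = 0.08206 L·atm/(mol·K))
V = nRT/P = 3.7×0.08206×330/4.9
= 20.448 L

20.448 L


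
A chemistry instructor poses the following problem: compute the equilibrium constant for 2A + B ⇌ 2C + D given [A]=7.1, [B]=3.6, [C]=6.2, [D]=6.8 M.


Kc = [C]^2[D]/([A]^2[B])
= (6.2^2 × 6.8^1)/(7.1^2 × 3.6^1)
= 261.392/181.476
= 1.440

1.440


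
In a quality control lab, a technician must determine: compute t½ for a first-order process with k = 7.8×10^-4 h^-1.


t½ = ln2/k = 0.693147/(7.8×10^-4 h^-1)
= 888.7 h

888.7 h


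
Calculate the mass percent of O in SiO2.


M(SiO2) = 1×28.09 + 2×16.0 = 60.09 g/mol
Mass of O = 2 × 16.0 = 32.00 g/mol
% O = 32.00/60.09 × 100 = 53.25%

53.25%


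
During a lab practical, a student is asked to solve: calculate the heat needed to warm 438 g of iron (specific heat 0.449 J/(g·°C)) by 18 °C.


q = mcΔT = 438 × 0.449 × 18
= 3539.92 J

3539.92 J


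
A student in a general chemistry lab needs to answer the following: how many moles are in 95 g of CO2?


M(CO2) = 44.01 g/mol
n = mass/M = 95/44.01 = 2.1586 mol

2.1586 mol


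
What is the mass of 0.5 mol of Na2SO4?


M(Na2SO4) = 142.05 g/mol
mass = n × M = 0.5 × 142.05 = 71.03 g

71.03 g


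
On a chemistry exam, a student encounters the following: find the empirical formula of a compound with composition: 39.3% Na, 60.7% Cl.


Assume 100 g sample. Moles of each element:
  Na: 39.3/22.99 = 1.709 mol
  Cl: 60.7/35.45 = 1.712 mol
Divide by smallest (1.709):
  Na: 1.709/1.709 = 1.0
  Cl: 1.712/1.709 = 1.0
Empirical formula: NaCl

NaCl


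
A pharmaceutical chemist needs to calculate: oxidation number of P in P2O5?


2x + 5(-2) = 0, so x = +5
Oxidation number: +5

+5


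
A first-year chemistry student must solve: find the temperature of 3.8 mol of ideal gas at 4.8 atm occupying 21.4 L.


PV = nRT  (R = 0.08206 L·atm/(mol·K))
T = PV/(nR) = 4.8×21.4/(3.8×0.08206)
= 102.72/0.311828
= 329.41 K

329.41 K


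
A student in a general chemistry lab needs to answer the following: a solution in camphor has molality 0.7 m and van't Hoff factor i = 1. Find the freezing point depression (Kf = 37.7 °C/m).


ΔTf = Kf × m × i
= 37.7 × 0.7 × 1
= 26.39 °C

26.39 °C


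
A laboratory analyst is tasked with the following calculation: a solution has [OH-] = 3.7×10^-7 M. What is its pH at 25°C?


pOH = -log10([OH-]) = -log10(3.7×10^-7)
= 7 - log10(3.7) = 6.43
pH = 14 - pOH = 14 - 6.43 = 7.57

7.57


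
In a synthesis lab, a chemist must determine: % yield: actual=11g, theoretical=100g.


% yield = actual/theoretical × 100
= 11/100 × 100
= 11.0%

11.0%


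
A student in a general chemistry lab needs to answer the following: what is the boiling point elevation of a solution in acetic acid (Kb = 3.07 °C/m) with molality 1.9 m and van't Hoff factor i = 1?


ΔTb = Kb × m × i
= 3.07 × 1.9 × 1
= 5.833 °C

5.833 °C


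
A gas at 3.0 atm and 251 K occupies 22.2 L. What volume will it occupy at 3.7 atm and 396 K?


P1V1/T1 = P2V2/T2
V2 = P1V1T2/(T1P2)
= 3.0×22.2×396/(251×3.7)
= 28.398 L

28.398 L


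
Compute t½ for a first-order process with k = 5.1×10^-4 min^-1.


t½ = ln2/k = 0.693147/(5.1×10^-4 min^-1)
= 1359 min

1359 min


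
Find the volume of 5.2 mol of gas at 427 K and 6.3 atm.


PV = nRT  (R = 0.08206 L·atm/(mol·K))
V = nRT/P = 5.2×0.08206×427/6.3
= 28.922 L

28.922 L


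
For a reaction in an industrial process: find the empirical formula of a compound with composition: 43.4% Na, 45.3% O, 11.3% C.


Assume 100 g sample. Moles of each element:
  Na: 43.4/22.99 = 1.888 mol
  O: 45.3/16.0 = 2.831 mol
  C: 11.3/12.01 = 0.941 mol
Divide by smallest (0.941):
  Na: 1.888/0.941 = 2.01
  O: 2.831/0.941 = 3.01
  C: 0.941/0.941 = 1.0
Empirical formula: Na2CO3

Na2CO3


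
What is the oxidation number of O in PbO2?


O is usually -2
Oxidation number: -2

-2


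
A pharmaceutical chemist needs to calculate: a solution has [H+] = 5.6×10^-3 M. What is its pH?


pH = -log10([H+]) = -log10(5.6×10^-3)
= 3 - log10(5.6)
= 3 - 0.75
= 2.25

2.25


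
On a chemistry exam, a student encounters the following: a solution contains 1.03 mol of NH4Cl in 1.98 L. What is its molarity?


M = n/V = 1.03/1.98 = 0.520 mol/L

0.520 M


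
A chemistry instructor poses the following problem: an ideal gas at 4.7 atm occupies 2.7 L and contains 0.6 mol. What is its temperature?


PV = nRT  (R = 0.08206 L·atm/(mol·K))
T = PV/(nR) = 4.7×2.7/(0.6×0.08206)
= 12.69/0.049236
= 257.74 K

257.74 K


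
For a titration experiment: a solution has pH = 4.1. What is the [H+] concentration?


[H+] = 10^(-pH) = 10^(-4.1)
= 7.94×10^-5 M

7.94×10^-5 M


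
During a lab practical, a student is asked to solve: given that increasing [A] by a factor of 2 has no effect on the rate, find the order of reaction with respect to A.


rate ∝ [A]^n
rate ∝ [A]^0
Order in A: 0

0


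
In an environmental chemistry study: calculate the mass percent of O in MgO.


M(MgO) = 1×24.31 + 1×16.0 = 40.31 g/mol
Mass of O = 1 × 16.0 = 16.00 g/mol
% O = 16.00/40.31 × 100 = 39.69%

39.69%


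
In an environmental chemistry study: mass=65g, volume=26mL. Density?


ρ = mass/volume
= 65/26
= 2.5 g/mL

2.5 g/mL


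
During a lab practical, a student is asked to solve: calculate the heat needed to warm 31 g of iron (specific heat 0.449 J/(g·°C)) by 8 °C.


q = mcΔT = 31 × 0.449 × 8
= 111.35 J

111.35 J


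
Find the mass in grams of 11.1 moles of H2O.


M(H2O) = 18.02 g/mol
mass = n × M = 11.1 × 18.02 = 200.02 g

200.02 g


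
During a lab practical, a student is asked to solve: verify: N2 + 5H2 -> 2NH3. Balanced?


Equation: N2 + 5H2 -> 2NH3
Check atoms: H: 10≠6, N: 2=2
Not balanced

No, not balanced
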